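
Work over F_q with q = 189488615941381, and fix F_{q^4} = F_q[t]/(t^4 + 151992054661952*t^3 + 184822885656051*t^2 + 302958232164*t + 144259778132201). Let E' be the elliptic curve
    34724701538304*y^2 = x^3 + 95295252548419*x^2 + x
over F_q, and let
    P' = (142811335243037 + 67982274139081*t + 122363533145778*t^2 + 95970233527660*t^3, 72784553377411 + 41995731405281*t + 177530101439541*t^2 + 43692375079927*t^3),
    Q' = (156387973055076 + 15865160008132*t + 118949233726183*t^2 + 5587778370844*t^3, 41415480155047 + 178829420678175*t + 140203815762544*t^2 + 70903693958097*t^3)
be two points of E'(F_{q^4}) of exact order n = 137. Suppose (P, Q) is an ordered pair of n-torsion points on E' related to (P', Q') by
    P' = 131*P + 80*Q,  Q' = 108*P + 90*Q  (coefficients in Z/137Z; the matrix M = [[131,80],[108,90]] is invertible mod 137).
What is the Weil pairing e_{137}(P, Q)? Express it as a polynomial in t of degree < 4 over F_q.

e_{137}(aP+bQ,cP+dQ) = e_{137}(P,Q)^(ad-bc); with (a,b,c,d)=(131,80,108,90) this gives the det-137 law.
Inverting 136 mod 137: 136. Thus e_{137}(P,Q) = e(P',Q')^{136}.
Montgomery->Weierstrass: x_W = 25568951773666*x+138994469150600, y_W=25568951773666*y on F_{189488615941381}; lands on y^2=x^3+179498429720323*x+134086493864752.
n = 137 = (10001001)_2 (8 bits, wt 3); accumulate f_{137,P'}(Q'+S)/f_{137,P'}(S) along the 7-step ladder.
So e_{137}(P',Q') = 168308007911084 + 18864547546189*t + 169571477878091*t^2 + 38461522963416*t^3.
e_{137}(P,Q) = (168308007911084 + 18864547546189*t + 169571477878091*t^2 + 38461522963416*t^3)^{136} = 71877489910204 + 131308204798096*t + 6132670250308*t^2 + 143424473708998*t^3.

71877489910204 + 131308204798096*t + 6132670250308*t^2 + 143424473708998*t^3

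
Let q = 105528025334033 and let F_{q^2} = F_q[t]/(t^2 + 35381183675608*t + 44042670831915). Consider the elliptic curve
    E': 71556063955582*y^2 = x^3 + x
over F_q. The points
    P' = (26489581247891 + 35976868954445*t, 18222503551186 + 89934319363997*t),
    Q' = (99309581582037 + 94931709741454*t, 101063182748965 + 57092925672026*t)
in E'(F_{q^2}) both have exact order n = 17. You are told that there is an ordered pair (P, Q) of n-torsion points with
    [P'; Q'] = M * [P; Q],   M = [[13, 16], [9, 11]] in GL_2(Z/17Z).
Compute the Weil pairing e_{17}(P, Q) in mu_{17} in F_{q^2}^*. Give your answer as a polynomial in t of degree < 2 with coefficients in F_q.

59575428569261 + 1780767959131*t

Under M = [[13,16],[9,11]] in GL_2(Z/17), e_{17}(P',Q') = e_{17}(P,Q)^(13*11-16*9 mod 17).
Inverting 16 mod 17: 16. Thus e_{17}(P,Q) = e(P',Q')^{16}.
Set x_W=2264485265042*u, y_W=2264485265042*v; then E': y_W^2=x_W^3+11902157302706*x_W.
Build f_{17,P'} and f_{17,Q'} via the 5-bit ladder of 17=10001_2; evaluate at shifted divisors; quotient in F_{105528025334033^2}.
Miller gives e_{17}(P',Q') = 60483386224990 + 103747257374902*t in F_{105528025334033^2}.
Hence e(P,Q) = 59575428569261 + 1780767959131*t in F_{105528025334033^2}^*.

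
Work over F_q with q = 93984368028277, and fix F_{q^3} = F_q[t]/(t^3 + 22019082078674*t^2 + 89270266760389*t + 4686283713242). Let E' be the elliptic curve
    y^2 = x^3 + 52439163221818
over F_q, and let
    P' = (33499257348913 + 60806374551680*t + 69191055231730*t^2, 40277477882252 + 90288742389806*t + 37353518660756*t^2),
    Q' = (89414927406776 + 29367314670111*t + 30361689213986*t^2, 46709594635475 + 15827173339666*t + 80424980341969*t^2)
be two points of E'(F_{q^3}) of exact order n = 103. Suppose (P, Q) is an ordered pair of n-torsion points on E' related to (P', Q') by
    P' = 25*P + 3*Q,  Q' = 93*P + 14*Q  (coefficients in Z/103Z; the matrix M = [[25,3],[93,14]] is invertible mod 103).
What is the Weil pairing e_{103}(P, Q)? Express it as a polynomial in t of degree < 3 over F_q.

81685252591544 + 7479042969660*t + 85427094236416*t^2

Alternating bilinearity on E[103] (values in mu_{103} in F_{93984368028277^3}) gives e(P',Q') = e(P,Q)^det(M).
Hence e(P,Q) = e(P',Q')^{74} where 74 = 71^{-1} mod 103.
Run Miller on y^2=x^3+52439163221818 over F_{93984368028277}: ladder 1100111 (7 bits); e = f_P(D_Q)/f_Q(D_P).
f_P(D_Q)/f_Q(D_P) = 24274962425942 + 18411385703918*t + 8301575155707*t^2.
Hence e(P,Q) = 81685252591544 + 7479042969660*t + 85427094236416*t^2 in F_{93984368028277^3}^*.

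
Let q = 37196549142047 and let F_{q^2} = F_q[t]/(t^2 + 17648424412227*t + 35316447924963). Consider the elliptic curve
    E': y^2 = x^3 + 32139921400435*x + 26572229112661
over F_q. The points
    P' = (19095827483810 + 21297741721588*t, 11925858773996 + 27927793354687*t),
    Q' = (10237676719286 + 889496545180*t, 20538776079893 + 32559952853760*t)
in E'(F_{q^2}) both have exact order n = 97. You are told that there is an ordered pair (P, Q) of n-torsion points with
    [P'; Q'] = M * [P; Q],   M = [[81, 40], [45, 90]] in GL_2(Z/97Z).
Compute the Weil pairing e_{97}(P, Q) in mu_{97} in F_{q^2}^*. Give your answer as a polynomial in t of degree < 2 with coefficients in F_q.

Alternating bilinearity on E[97] (values in mu_{97} in F_{37196549142047^2}) gives e(P',Q') = e(P,Q)^det(M).
Hence e(P,Q) = e(P',Q')^{92} where 92 = 58^{-1} mod 97.
Miller loop for e_{97} over F_{37196549142047^2}: bits of 97 = 1100001; 6 double steps + 2 add steps, l/v at each.
The quotient is 20490174023464 + 14438322228002*t.
Thus e_{97}(P,Q) = 8647049629823 + 1155738874847*t.

8647049629823 + 1155738874847*t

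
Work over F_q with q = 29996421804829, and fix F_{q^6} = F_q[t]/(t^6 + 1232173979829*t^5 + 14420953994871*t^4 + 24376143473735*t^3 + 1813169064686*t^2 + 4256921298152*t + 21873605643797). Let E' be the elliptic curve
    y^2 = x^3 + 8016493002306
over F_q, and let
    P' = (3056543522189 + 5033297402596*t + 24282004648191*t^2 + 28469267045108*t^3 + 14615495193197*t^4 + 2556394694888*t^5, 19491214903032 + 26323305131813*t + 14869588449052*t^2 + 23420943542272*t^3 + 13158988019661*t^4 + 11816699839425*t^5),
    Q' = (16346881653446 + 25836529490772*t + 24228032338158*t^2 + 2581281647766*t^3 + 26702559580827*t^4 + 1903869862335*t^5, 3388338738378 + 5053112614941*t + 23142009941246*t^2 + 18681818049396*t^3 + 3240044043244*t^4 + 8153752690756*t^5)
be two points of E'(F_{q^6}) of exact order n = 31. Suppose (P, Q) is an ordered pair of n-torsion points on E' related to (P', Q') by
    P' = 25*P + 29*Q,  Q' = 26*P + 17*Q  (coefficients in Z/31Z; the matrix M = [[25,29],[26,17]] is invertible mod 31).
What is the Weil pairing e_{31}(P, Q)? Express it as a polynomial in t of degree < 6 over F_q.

6353598293358 + 27404060813531*t + 4576882834051*t^2 + 23199089405463*t^3 + 2323326444622*t^4 + 4429473821223*t^5

Under M = [[25,29],[26,17]] in GL_2(Z/31), e_{31}(P',Q') = e_{31}(P,Q)^(25*17-29*26 mod 31).
Hence e(P,Q) = e(P',Q')^{13} where 13 = 12^{-1} mod 31.
n = 31 = (11111)_2 (5 bits, wt 5); accumulate f_{31,P'}(Q'+S)/f_{31,P'}(S) along the 4-step ladder.
Miller gives e_{31}(P',Q') = 1896686945345 + 15037103827282*t + 26302480652590*t^2 + 12431212651468*t^3 + 2102629028641*t^4 + 20167837353510*t^5 in F_{29996421804829^6}.
Finally e_{31}(P,Q) = 6353598293358 + 27404060813531*t + 4576882834051*t^2 + 23199089405463*t^3 + 2323326444622*t^4 + 4429473821223*t^5.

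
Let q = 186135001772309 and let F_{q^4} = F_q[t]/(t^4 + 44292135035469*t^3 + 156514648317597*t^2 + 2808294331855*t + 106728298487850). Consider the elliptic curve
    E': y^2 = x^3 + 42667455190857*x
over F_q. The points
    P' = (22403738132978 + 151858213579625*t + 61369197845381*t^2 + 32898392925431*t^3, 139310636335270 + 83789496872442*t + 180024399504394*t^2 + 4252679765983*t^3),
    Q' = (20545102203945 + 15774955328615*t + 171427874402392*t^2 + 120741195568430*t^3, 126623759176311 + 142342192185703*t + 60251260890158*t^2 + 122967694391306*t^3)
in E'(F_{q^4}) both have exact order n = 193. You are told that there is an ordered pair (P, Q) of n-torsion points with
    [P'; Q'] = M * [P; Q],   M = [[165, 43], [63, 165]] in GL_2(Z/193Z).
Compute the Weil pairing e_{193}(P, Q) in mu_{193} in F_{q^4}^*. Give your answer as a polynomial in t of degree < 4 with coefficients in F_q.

Alternating bilinearity on E[193] (values in mu_{193} in F_{186135001772309^4}) gives e(P',Q') = e(P,Q)^det(M).
Hence e(P,Q) = e(P',Q')^{116} where 116 = 5^{-1} mod 193.
Build f_{193,P'} and f_{193,Q'} via the 8-bit ladder of 193=11000001_2; evaluate at shifted divisors; quotient in F_{186135001772309^4}.
So e_{193}(P',Q') = 137228728989001 + 115438990047893*t + 80689021422024*t^2 + 106561042215972*t^3.
Raise to 116: e(P,Q) = 69083660519819 + 184316453116733*t + 13226786264542*t^2 + 2335289795290*t^3 in mu_{193}.

69083660519819 + 184316453116733*t + 13226786264542*t^2 + 2335289795290*t^3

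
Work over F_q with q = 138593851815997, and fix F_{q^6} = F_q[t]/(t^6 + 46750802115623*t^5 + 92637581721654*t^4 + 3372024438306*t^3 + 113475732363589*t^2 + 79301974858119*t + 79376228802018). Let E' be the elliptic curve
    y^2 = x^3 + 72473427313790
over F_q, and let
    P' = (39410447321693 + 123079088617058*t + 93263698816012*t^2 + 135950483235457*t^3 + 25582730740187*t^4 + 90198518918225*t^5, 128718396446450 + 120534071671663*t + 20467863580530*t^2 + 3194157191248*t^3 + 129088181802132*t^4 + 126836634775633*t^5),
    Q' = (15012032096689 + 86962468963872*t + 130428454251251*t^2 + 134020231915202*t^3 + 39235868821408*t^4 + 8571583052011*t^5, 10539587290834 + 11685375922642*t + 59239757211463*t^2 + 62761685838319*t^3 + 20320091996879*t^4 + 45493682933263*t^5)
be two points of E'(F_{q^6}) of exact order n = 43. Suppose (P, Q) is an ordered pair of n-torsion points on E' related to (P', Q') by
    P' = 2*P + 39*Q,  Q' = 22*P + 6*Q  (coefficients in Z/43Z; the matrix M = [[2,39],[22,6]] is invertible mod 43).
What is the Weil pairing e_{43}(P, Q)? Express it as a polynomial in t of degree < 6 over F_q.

Since e_{43}(P,P)=e_{43}(Q,Q)=1 and e_{43}(Q,P)=e_{43}(P,Q)^{-1}, expanding e_{43}(2*P + 39*Q,22*P + 6*Q) leaves e(P,Q)^det(M).
Hence e(P,Q) = e(P',Q')^{40} where 40 = 14^{-1} mod 43.
Miller loop for e_{43} over F_{138593851815997^6}: bits of 43 = 101011; 5 double steps + 3 add steps, l/v at each.
So e_{43}(P',Q') = 137140867702353 + 134737436121359*t + 76822066640783*t^2 + 59672931840990*t^3 + 89090295904439*t^4 + 13397672168657*t^5.
Thus e_{43}(P,Q) = 40344202297464 + 121111204508065*t + 45679394874761*t^2 + 109378699165648*t^3 + 54443529873608*t^4 + 132324310997176*t^5.

40344202297464 + 121111204508065*t + 45679394874761*t^2 + 109378699165648*t^3 + 54443529873608*t^4 + 132324310997176*t^5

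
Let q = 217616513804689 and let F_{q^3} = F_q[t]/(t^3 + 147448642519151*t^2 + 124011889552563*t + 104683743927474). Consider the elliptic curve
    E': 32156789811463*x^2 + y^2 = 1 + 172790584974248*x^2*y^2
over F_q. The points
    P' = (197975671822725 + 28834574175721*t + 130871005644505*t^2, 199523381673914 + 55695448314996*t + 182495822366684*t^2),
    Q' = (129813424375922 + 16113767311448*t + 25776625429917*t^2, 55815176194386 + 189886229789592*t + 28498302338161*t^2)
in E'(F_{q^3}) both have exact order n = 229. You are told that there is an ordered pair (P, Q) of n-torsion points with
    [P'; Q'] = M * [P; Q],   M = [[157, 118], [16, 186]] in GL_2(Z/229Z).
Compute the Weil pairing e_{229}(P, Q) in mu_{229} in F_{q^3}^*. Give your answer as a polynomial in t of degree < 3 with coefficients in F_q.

e_{229} is bilinear + alternating on E[229], so e_{229}(157*P + 118*Q, 16*P + 186*Q) = e_{229}(P,Q)^(157*186-118*16).
Hence e(P,Q) = e(P',Q')^{40} where 40 = 63^{-1} mod 229.
Edwards->Montgomery: u=(1+y)/(1-y), v=u/x -> 137587987328039v^2=u^3+177773442103165u^2+u; then x_W=19245679660476u+142966152699963: y^2=x^3+144883264265620*x+137210820041247.
Miller loop for e_{229} over F_{217616513804689^3}: bits of 229 = 11100101; 7 double steps + 4 add steps, l/v at each.
e_{229}(P',Q') = 185887483082078 + 170335367037772*t + 89853110840921*t^2.
Thus e_{229}(P,Q) = 202710157131727 + 126669095638156*t + 6032754535014*t^2.

202710157131727 + 126669095638156*t + 6032754535014*t^2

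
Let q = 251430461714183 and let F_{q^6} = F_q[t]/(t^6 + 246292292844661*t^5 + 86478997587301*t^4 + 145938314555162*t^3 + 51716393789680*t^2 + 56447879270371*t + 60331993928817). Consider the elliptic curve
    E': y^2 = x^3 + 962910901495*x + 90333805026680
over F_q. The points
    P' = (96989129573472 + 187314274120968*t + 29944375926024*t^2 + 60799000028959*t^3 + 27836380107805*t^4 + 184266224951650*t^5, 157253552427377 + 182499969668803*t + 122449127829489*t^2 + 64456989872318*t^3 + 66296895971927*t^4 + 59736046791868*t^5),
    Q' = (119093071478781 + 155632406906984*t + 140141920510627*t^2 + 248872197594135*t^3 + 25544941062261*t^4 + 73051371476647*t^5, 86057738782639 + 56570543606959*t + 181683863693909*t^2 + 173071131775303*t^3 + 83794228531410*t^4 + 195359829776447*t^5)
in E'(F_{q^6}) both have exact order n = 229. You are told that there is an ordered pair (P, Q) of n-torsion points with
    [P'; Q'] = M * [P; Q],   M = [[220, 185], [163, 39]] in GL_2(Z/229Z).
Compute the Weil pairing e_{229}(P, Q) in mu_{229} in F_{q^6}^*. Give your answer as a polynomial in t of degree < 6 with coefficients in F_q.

Alternating bilinearity on E[229] (values in mu_{229} in F_{251430461714183^6}) gives e(P',Q') = e(P,Q)^det(M).
So e_{229}(P,Q) = e_{229}(P',Q')^{14}, since 180*14 = 1 mod 229.
Miller loop for e_{229} over F_{251430461714183^6}: bits of 229 = 11100101; 7 double steps + 4 add steps, l/v at each.
Result: e(P',Q') = 11851934441630 + 147460200739344*t + 95158676931508*t^2 + 53222083811148*t^3 + 81530716412718*t^4 + 220534390213138*t^5.
Finally e_{229}(P,Q) = 51292160986810 + 68574084355751*t + 64244991971565*t^2 + 118257839121474*t^3 + 67714307860354*t^4 + 163484976369456*t^5.

51292160986810 + 68574084355751*t + 64244991971565*t^2 + 118257839121474*t^3 + 67714307860354*t^4 + 163484976369456*t^5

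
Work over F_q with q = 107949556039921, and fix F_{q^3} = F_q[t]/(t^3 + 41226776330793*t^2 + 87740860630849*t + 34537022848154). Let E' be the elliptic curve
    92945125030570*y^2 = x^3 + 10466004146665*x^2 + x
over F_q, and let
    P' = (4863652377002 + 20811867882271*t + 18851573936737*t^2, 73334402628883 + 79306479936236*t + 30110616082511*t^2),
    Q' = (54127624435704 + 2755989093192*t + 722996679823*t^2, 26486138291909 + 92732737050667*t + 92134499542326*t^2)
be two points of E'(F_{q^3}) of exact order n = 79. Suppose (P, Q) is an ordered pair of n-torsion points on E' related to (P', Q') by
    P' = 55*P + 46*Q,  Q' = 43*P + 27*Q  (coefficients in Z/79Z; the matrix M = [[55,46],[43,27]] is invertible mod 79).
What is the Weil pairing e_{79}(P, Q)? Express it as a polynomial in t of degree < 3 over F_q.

e_{79}(aP+bQ,cP+dQ) = e_{79}(P,Q)^(ad-bc); with (a,b,c,d)=(55,46,43,27) this gives the det-79 law.
det(M) mod 79 = 60; its inverse in (Z/79)^* is 54 (check: 60*54 mod 79 = 1).
Undo Montgomery via alpha=7559896433233, beta=18220279028888: (a',b')=(30938620295853,78323718931311) over F_{107949556039921}.
Miller loop for e_{79} over F_{107949556039921^3}: bits of 79 = 1001111; 6 double steps + 4 add steps, l/v at each.
f_P(D_Q)/f_Q(D_P) = 64108110651415 + 80667046382898*t + 98450379510154*t^2.
Hence e(P,Q) = 20108577082549 + 12031707876340*t + 95329652957688*t^2 in F_{107949556039921^3}^*.

20108577082549 + 12031707876340*t + 95329652957688*t^2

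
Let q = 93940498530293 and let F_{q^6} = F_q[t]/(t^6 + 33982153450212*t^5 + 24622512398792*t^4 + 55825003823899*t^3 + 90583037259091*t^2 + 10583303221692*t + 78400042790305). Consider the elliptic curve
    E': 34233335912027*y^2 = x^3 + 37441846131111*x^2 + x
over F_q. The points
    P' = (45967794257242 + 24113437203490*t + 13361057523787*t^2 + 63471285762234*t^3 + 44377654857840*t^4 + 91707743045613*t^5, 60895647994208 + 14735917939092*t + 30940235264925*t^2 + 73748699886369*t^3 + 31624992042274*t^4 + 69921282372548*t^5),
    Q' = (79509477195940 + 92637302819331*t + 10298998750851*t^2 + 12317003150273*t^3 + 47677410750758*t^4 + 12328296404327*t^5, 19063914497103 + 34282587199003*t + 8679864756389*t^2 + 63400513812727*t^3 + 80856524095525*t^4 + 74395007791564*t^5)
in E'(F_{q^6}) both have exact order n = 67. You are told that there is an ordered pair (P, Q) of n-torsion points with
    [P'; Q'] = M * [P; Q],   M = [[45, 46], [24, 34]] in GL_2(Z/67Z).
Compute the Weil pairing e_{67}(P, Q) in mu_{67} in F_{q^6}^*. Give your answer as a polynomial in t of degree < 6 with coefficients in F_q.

e_{67} is bilinear + alternating on E[67], so e_{67}(45*P + 46*Q, 24*P + 34*Q) = e_{67}(P,Q)^(45*34-46*24).
det(M) mod 67 = 24; its inverse in (Z/67)^* is 14 (check: 24*14 mod 67 = 1).
Set x_W=26863741340345*u+6560833204709, y_W=26863741340345*v; then E': y_W^2=x_W^3+90509823251236*x_W+26962338020269.
Run Miller on y^2=x^3+90509823251236*x+26962338020269 over F_{93940498530293}: ladder 1000011 (7 bits); e = f_P(D_Q)/f_Q(D_P).
f_P(D_Q)/f_Q(D_P) = 8079469415683 + 66890532618815*t + 40170111245655*t^2 + 20564029902695*t^3 + 61572124322136*t^4 + 78295391739610*t^5.
Thus e_{67}(P,Q) = 63730517192970 + 77312284158872*t + 25497308447126*t^2 + 27666779325775*t^3 + 31555559645282*t^4 + 16997827646179*t^5.

63730517192970 + 77312284158872*t + 25497308447126*t^2 + 27666779325775*t^3 + 31555559645282*t^4 + 16997827646179*t^5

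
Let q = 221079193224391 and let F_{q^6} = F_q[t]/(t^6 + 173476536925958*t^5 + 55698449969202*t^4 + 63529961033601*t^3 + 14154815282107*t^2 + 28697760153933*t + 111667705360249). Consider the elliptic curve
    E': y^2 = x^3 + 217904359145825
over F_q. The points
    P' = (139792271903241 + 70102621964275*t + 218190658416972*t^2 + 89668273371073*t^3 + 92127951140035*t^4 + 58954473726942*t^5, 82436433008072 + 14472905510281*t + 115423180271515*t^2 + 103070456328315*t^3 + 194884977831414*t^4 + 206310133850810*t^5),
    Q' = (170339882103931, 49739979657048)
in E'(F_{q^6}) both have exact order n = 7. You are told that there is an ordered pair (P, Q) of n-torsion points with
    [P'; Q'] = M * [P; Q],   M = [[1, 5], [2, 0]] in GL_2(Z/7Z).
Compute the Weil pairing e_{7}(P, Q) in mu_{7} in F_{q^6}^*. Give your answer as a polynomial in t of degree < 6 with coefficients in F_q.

Since e_{7}(P,P)=e_{7}(Q,Q)=1 and e_{7}(Q,P)=e_{7}(P,Q)^{-1}, expanding e_{7}(1*P + 5*Q,2*P) leaves e(P,Q)^det(M).
So e_{7}(P,Q) = e_{7}(P',Q')^{2}, since 4*2 = 1 mod 7.
Run Miller on y^2=x^3+217904359145825 over F_{221079193224391}: ladder 111 (3 bits); e = f_P(D_Q)/f_Q(D_P).
Result: e(P',Q') = 85971690295071 + 49683307745585*t + 131006250402597*t^2 + 161683662925327*t^3 + 188349934628430*t^4 + 135421872233755*t^5.
e_{7}(P,Q) = (85971690295071 + 49683307745585*t + 131006250402597*t^2 + 161683662925327*t^3 + 188349934628430*t^4 + 135421872233755*t^5)^{2} = 113937042030144 + 85253476528191*t + 88937983246206*t^2 + 219566928722900*t^3 + 39130006804089*t^4 + 212523272063243*t^5.

113937042030144 + 85253476528191*t + 88937983246206*t^2 + 219566928722900*t^3 + 39130006804089*t^4 + 212523272063243*t^5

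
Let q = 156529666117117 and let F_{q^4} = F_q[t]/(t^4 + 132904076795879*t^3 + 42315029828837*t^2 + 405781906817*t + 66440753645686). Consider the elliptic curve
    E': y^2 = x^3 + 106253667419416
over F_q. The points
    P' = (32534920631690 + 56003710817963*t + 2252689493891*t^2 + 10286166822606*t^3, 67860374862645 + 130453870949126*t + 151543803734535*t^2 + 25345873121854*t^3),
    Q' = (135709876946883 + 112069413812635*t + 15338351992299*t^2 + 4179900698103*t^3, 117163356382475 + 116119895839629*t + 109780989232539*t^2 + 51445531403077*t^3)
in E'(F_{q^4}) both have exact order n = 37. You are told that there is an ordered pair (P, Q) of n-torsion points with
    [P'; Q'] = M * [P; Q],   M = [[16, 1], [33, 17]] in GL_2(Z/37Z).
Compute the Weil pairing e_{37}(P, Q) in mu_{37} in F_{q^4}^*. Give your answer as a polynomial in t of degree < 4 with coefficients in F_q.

e_{37}(aP+bQ,cP+dQ) = e_{37}(P,Q)^(ad-bc); with (a,b,c,d)=(16,1,33,17) this gives the det-37 law.
Inverting 17 mod 37: 24. Thus e_{37}(P,Q) = e(P',Q')^{24}.
Build f_{37,P'} and f_{37,Q'} via the 6-bit ladder of 37=100101_2; evaluate at shifted divisors; quotient in F_{156529666117117^4}.
The quotient is 141528284737866 + 110946286932577*t + 109495876869562*t^2 + 52992732704125*t^3.
(141528284737866 + 110946286932577*t + 109495876869562*t^2 + 52992732704125*t^3)^{24} mod (156529666117117,f) = 3941776147623 + 106387054518611*t + 89005816887176*t^2 + 118064518754461*t^3.

3941776147623 + 106387054518611*t + 89005816887176*t^2 + 118064518754461*t^3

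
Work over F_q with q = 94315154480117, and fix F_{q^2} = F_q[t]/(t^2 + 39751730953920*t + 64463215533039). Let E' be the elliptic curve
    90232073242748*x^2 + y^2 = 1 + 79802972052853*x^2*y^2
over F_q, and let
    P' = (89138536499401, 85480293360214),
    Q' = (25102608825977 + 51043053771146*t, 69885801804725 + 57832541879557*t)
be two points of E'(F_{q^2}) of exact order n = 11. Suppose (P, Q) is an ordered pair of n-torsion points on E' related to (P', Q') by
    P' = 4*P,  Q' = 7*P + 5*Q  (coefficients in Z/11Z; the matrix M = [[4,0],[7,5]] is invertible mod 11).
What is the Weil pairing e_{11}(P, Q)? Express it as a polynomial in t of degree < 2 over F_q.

19079340846181 + 63512582565203*t

e_{11} is bilinear + alternating on E[11], so e_{11}(4*P, 7*P + 5*Q) = e_{11}(P,Q)^(4*5-0*7).
So e_{11}(P,Q) = e_{11}(P',Q')^{5}, since 9*5 = 1 mod 11.
Edwards a_E,d_E -> Montgomery A=46546626081274,B=47282125963632 -> Weierstrass 78087914688154,60886831661725 via alpha=75496751455992,beta=26186063917503.
Run Miller on y^2=x^3+78087914688154*x+60886831661725 over F_{94315154480117}: ladder 1011 (4 bits); e = f_P(D_Q)/f_Q(D_P).
Result: e(P',Q') = 64973118579809 + 15544112537191*t.
Hence e(P,Q) = 19079340846181 + 63512582565203*t in F_{94315154480117^2}^*.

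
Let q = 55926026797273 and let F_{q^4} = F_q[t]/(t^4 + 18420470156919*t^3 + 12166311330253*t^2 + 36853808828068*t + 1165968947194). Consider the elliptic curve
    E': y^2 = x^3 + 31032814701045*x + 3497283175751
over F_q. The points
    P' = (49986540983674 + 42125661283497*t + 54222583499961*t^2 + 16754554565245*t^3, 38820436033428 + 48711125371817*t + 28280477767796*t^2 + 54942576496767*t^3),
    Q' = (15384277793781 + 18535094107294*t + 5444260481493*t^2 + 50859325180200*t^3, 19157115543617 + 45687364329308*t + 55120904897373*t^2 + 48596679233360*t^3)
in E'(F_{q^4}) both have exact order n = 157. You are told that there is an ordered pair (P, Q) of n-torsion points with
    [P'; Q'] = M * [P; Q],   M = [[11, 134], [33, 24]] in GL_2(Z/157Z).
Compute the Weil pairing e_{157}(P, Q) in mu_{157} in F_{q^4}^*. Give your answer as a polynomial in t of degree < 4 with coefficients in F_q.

46943593937486 + 54335505681866*t + 41114540177002*t^2 + 3044468250516*t^3

The 157-Weil pairing on E[157] over F_{55926026797273} is alternating-bilinear: e_{157}(P',Q') = e_{157}(P,Q)^det(M).
Inverting 81 mod 157: 126. Thus e_{157}(P,Q) = e(P',Q')^{126}.
Double-and-add over 10011101: 8-1 doublings, 5-1 additions; each step l_{T,T}/v_{2T} or l_{T,P'}/v at Q'+S for random S.
Result: e(P',Q') = 10871080843484 + 15048534834560*t + 35013660507689*t^2 + 33297227804402*t^3.
e_{157}(P,Q) = (10871080843484 + 15048534834560*t + 35013660507689*t^2 + 33297227804402*t^3)^{126} = 46943593937486 + 54335505681866*t + 41114540177002*t^2 + 3044468250516*t^3.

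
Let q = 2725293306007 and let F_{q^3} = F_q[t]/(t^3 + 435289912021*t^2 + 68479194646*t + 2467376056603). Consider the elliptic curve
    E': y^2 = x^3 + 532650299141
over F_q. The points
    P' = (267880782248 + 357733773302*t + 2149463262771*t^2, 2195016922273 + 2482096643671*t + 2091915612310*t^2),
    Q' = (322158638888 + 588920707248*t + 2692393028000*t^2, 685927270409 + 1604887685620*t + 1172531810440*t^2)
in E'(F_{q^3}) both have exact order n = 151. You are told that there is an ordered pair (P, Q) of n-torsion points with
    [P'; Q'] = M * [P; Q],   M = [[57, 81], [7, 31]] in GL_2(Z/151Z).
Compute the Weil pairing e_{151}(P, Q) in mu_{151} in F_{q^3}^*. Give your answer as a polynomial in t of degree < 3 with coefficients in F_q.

The 151-Weil pairing on E[151] over F_{2725293306007} is alternating-bilinear: e_{151}(P',Q') = e_{151}(P,Q)^det(M).
Inverting 143 mod 151: 132. Thus e_{151}(P,Q) = e(P',Q')^{132}.
Build f_{151,P'} and f_{151,Q'} via the 8-bit ladder of 151=10010111_2; evaluate at shifted divisors; quotient in F_{2725293306007^3}.
The quotient is 521616641235 + 2047517408206*t + 2431639481242*t^2.
e_{151}(P,Q) = (521616641235 + 2047517408206*t + 2431639481242*t^2)^{132} = 2372894374765 + 877185709388*t + 125306572567*t^2.

2372894374765 + 877185709388*t + 125306572567*t^2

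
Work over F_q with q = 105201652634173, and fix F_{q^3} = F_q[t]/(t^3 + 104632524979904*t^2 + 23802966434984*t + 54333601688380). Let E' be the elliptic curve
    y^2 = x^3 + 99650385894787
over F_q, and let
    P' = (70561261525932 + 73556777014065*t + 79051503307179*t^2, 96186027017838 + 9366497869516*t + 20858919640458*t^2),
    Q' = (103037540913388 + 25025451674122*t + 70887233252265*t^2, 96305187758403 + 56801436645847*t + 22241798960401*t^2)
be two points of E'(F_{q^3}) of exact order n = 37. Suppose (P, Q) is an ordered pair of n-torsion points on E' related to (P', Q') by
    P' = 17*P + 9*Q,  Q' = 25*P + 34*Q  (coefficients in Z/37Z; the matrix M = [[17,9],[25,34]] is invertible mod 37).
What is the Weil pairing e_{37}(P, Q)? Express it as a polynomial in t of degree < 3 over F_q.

43077923984199 + 20348944827006*t + 16824214590098*t^2

The 37-Weil pairing on E[37] over F_{105201652634173} is alternating-bilinear: e_{37}(P',Q') = e_{37}(P,Q)^det(M).
det M = 17*34 - 9*25 = 353 = 20 (mod 37); 20^{-1} = 13 (mod 37).
Build f_{37,P'} and f_{37,Q'} via the 6-bit ladder of 37=100101_2; evaluate at shifted divisors; quotient in F_{105201652634173^3}.
The quotient is 91952046398959 + 4826818210449*t + 34458499629239*t^2.
Thus e_{37}(P,Q) = 43077923984199 + 20348944827006*t + 16824214590098*t^2.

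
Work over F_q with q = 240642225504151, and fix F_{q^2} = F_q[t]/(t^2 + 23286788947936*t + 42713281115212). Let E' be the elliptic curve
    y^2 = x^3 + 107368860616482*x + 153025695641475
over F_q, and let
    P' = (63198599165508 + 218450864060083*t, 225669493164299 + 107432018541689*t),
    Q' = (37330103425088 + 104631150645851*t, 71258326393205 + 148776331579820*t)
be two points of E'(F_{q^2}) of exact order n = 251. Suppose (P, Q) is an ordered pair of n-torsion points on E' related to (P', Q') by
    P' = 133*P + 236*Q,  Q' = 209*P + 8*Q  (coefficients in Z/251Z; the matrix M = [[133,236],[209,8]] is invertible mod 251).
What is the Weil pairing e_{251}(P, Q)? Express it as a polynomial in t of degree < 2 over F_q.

169487587708040 + 231348322428738*t

e_{251}(aP+bQ,cP+dQ) = e_{251}(P,Q)^(ad-bc); with (a,b,c,d)=(133,236,209,8) this gives the det-251 law.
det(M) mod 251 = 183; its inverse in (Z/251)^* is 203 (check: 183*203 mod 251 = 1).
Build f_{251,P'} and f_{251,Q'} via the 8-bit ladder of 251=11111011_2; evaluate at shifted divisors; quotient in F_{240642225504151^2}.
e_{251}(P',Q') = 141118493505919 + 87579634389625*t.
Hence e(P,Q) = 169487587708040 + 231348322428738*t in F_{240642225504151^2}^*.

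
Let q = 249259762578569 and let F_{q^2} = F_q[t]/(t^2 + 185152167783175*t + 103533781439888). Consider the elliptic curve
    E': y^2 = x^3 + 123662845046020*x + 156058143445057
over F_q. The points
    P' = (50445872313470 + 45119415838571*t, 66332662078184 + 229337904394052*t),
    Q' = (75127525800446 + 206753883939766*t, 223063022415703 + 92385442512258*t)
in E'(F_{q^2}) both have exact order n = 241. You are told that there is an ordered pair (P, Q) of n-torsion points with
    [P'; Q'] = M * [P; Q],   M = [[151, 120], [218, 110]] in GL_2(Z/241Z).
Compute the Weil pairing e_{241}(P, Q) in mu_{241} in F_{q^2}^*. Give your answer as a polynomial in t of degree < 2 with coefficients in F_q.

Under M = [[151,120],[218,110]] in GL_2(Z/241), e_{241}(P',Q') = e_{241}(P,Q)^(151*110-120*218 mod 241).
Hence e(P,Q) = e(P',Q')^{158} where 158 = 90^{-1} mod 241.
Run Miller on y^2=x^3+123662845046020*x+156058143445057 over F_{249259762578569}: ladder 11110001 (8 bits); e = f_P(D_Q)/f_Q(D_P).
e_{241}(P',Q') = 5957417333146 + 179166445253782*t.
Thus e_{241}(P,Q) = 81289155582716 + 39709858773160*t.

81289155582716 + 39709858773160*t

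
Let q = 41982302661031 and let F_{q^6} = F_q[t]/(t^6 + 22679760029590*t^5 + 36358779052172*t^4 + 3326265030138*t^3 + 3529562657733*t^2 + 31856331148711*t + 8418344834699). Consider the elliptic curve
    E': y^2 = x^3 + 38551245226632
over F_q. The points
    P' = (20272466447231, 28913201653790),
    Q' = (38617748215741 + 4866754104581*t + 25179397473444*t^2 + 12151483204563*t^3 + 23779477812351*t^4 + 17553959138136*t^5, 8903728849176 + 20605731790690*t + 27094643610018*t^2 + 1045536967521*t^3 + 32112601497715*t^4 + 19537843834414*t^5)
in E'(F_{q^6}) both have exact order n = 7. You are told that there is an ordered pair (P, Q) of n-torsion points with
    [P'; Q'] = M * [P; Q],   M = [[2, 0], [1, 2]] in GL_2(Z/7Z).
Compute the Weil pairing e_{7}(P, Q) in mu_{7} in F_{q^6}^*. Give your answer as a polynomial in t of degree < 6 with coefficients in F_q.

e_{7} is bilinear + alternating on E[7], so e_{7}(2*P, 1*P + 2*Q) = e_{7}(P,Q)^(2*2-0*1).
det(M) mod 7 = 4; its inverse in (Z/7)^* is 2 (check: 4*2 mod 7 = 1).
n = 7 = (111)_2 (3 bits, wt 3); accumulate f_{7,P'}(Q'+S)/f_{7,P'}(S) along the 2-step ladder.
f_P(D_Q)/f_Q(D_P) = 9213238515206 + 6578398555073*t + 4899133625376*t^2 + 24554443972959*t^3 + 888234430575*t^4 + 5899287898716*t^5.
(9213238515206 + 6578398555073*t + 4899133625376*t^2 + 24554443972959*t^3 + 888234430575*t^4 + 5899287898716*t^5)^{2} mod (41982302661031,f) = 37341240485694 + 28609132406539*t + 31211145481354*t^2 + 10377735870172*t^3 + 10810123582353*t^4 + 37055500592697*t^5.

37341240485694 + 28609132406539*t + 31211145481354*t^2 + 10377735870172*t^3 + 10810123582353*t^4 + 37055500592697*t^5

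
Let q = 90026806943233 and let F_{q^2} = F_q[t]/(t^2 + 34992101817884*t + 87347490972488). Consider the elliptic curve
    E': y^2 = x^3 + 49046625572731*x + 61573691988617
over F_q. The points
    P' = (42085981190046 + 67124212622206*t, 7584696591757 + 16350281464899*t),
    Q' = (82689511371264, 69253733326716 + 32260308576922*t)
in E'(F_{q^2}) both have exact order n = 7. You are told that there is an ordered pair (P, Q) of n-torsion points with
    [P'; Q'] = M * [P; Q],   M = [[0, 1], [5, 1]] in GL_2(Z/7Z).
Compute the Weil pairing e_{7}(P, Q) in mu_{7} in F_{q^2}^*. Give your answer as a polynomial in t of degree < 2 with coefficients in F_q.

74118390604543 + 63541028387506*t

The 7-Weil pairing on E[7] over F_{90026806943233} is alternating-bilinear: e_{7}(P',Q') = e_{7}(P,Q)^det(M).
Hence e(P,Q) = e(P',Q')^{4} where 4 = 2^{-1} mod 7.
3-bit Miller (111) on E'/F_{90026806943233} with a'=49046625572731, b'=61573691988617: accumulate tangent/chord ratios at Q'+S and P'+S'.
e_{7}(P',Q') = 88359370573458 + 80208830644855*t.
Hence e(P,Q) = 74118390604543 + 63541028387506*t in F_{90026806943233^2}^*.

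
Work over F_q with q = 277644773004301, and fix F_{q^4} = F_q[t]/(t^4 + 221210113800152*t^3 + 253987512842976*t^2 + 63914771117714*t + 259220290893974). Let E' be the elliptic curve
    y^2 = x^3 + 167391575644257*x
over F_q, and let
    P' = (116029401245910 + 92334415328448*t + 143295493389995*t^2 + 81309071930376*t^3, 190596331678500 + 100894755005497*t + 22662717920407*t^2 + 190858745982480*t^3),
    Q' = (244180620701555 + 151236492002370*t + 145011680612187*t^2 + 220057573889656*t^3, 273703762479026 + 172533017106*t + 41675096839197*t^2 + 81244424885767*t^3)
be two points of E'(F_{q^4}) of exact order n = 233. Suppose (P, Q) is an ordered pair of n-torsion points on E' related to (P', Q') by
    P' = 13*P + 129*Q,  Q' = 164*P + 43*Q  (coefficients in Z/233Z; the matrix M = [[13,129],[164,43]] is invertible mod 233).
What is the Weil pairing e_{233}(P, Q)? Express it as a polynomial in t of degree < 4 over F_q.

262363948755451 + 44984694803302*t + 184924137467913*t^2 + 68500247066632*t^3

e_{233}(aP+bQ,cP+dQ) = e_{233}(P,Q)^(ad-bc); with (a,b,c,d)=(13,129,164,43) this gives the det-233 law.
det(M) mod 233 = 140; its inverse in (Z/233)^* is 5 (check: 140*5 mod 233 = 1).
n = 233 = (11101001)_2 (8 bits, wt 5); accumulate f_{233,P'}(Q'+S)/f_{233,P'}(S) along the 7-step ladder.
So e_{233}(P',Q') = 213374951724962 + 12379145948240*t + 42850841416847*t^2 + 67429557094453*t^3.
e_{233}(P,Q) = (213374951724962 + 12379145948240*t + 42850841416847*t^2 + 67429557094453*t^3)^{5} = 262363948755451 + 44984694803302*t + 184924137467913*t^2 + 68500247066632*t^3.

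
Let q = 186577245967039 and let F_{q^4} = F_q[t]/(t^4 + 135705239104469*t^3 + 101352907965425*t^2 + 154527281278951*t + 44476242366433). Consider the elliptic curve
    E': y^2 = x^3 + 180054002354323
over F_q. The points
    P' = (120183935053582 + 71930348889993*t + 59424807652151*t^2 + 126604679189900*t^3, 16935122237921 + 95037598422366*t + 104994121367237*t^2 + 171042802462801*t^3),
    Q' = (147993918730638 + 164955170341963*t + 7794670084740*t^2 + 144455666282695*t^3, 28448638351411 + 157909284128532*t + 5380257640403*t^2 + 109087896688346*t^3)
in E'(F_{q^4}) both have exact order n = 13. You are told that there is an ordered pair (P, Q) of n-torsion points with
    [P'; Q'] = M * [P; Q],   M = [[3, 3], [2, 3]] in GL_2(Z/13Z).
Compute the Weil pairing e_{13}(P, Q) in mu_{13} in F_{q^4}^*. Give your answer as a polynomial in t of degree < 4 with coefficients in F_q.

e_{13} is bilinear + alternating on E[13], so e_{13}(3*P + 3*Q, 2*P + 3*Q) = e_{13}(P,Q)^(3*3-3*2).
So e_{13}(P,Q) = e_{13}(P',Q')^{9}, since 3*9 = 1 mod 13.
Double-and-add over 1101: 4-1 doublings, 3-1 additions; each step l_{T,T}/v_{2T} or l_{T,P'}/v at Q'+S for random S.
Miller gives e_{13}(P',Q') = 73045431169474 + 32606797331413*t + 22793566247462*t^2 + 135810275794639*t^3 in F_{186577245967039^4}.
(73045431169474 + 32606797331413*t + 22793566247462*t^2 + 135810275794639*t^3)^{9} mod (186577245967039,f) = 88097688222198 + 152057222609539*t + 31013914498155*t^2 + 184478722354468*t^3.

88097688222198 + 152057222609539*t + 31013914498155*t^2 + 184478722354468*t^3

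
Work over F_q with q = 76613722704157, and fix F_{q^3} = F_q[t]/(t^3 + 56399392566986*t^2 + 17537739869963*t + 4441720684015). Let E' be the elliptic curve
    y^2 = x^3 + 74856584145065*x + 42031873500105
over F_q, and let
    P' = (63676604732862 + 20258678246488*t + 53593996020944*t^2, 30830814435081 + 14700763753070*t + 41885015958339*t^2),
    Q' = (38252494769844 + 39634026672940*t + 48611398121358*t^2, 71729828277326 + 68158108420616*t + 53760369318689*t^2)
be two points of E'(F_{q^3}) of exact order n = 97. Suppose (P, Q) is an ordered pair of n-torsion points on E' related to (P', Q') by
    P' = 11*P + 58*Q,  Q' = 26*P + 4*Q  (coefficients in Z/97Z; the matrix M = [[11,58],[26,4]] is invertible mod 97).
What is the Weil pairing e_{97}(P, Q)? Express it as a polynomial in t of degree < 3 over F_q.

e_{97} is bilinear + alternating on E[97], so e_{97}(11*P + 58*Q, 26*P + 4*Q) = e_{97}(P,Q)^(11*4-58*26).
So e_{97}(P,Q) = e_{97}(P',Q')^{43}, since 88*43 = 1 mod 97.
n = 97 = (1100001)_2 (7 bits, wt 3); accumulate f_{97,P'}(Q'+S)/f_{97,P'}(S) along the 6-step ladder.
e_{97}(P',Q') = 43655606997770 + 12163909772360*t + 65790498006073*t^2.
Hence e(P,Q) = 53979723740238 + 18776925825023*t + 39772648254731*t^2 in F_{76613722704157^3}^*.

53979723740238 + 18776925825023*t + 39772648254731*t^2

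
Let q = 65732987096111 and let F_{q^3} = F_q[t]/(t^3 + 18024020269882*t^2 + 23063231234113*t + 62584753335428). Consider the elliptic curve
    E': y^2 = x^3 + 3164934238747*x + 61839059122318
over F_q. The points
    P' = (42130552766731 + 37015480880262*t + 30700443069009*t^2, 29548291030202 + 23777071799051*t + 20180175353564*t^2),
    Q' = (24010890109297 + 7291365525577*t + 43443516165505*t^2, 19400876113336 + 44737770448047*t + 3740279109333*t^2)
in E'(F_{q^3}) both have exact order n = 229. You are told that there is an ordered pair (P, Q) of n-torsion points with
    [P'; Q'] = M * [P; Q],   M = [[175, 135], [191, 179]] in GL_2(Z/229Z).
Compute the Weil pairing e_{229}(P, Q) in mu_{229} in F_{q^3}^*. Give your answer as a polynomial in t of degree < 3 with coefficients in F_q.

42972954610004 + 24087111489192*t + 13256680140493*t^2

Under M = [[175,135],[191,179]] in GL_2(Z/229), e_{229}(P',Q') = e_{229}(P,Q)^(175*179-135*191 mod 229).
det M = 175*179 - 135*191 = 5540 = 44 (mod 229); 44^{-1} = 203 (mod 229).
8-bit Miller (11100101) on E'/F_{65732987096111} with a'=3164934238747, b'=61839059122318: accumulate tangent/chord ratios at Q'+S and P'+S'.
f_P(D_Q)/f_Q(D_P) = 31758237829341 + 38754892929908*t + 28145340300853*t^2.
Hence e(P,Q) = 42972954610004 + 24087111489192*t + 13256680140493*t^2 in F_{65732987096111^3}^*.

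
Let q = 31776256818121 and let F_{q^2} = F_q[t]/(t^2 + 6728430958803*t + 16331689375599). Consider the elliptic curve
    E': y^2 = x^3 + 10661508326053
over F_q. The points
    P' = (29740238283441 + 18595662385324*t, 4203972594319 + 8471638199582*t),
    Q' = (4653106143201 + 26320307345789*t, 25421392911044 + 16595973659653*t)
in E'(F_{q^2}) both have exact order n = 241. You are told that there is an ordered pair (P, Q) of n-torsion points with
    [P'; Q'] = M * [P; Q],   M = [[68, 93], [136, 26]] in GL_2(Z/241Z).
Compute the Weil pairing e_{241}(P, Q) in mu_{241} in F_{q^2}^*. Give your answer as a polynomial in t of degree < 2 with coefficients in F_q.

25198656626315 + 18872293643848*t

e_{241} is bilinear + alternating on E[241], so e_{241}(68*P + 93*Q, 136*P + 26*Q) = e_{241}(P,Q)^(68*26-93*136).
Hence e(P,Q) = e(P',Q')^{179} where 179 = 206^{-1} mod 241.
Run Miller on y^2=x^3+10661508326053 over F_{31776256818121}: ladder 11110001 (8 bits); e = f_P(D_Q)/f_Q(D_P).
Miller gives e_{241}(P',Q') = 3714927838557 + 1273081983134*t in F_{31776256818121^2}.
Finally e_{241}(P,Q) = 25198656626315 + 18872293643848*t.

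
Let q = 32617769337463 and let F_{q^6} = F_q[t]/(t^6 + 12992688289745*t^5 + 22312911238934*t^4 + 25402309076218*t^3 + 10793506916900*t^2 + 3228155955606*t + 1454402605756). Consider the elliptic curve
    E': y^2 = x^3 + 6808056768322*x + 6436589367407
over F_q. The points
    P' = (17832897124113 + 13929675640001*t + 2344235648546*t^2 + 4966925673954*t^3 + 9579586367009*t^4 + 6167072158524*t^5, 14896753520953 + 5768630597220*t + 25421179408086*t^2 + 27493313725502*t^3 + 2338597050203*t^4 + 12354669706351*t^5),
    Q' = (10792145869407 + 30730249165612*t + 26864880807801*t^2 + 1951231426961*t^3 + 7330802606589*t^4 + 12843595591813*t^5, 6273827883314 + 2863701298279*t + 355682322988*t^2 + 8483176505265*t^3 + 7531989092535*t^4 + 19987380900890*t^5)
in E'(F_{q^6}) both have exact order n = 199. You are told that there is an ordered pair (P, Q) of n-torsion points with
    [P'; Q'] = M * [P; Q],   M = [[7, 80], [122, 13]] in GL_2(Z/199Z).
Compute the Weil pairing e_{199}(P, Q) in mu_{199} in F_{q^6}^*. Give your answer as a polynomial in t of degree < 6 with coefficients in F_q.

Alternating bilinearity on E[199] (values in mu_{199} in F_{32617769337463^6}) gives e(P',Q') = e(P,Q)^det(M).
det M = 7*13 - 80*122 = -9669 = 82 (mod 199); 82^{-1} = 17 (mod 199).
Run Miller on y^2=x^3+6808056768322*x+6436589367407 over F_{32617769337463}: ladder 11000111 (8 bits); e = f_P(D_Q)/f_Q(D_P).
e_{199}(P',Q') = 30663636037142 + 17424290858245*t + 5386085010393*t^2 + 30278496301755*t^3 + 26006003626537*t^4 + 30249103538055*t^5.
(30663636037142 + 17424290858245*t + 5386085010393*t^2 + 30278496301755*t^3 + 26006003626537*t^4 + 30249103538055*t^5)^{17} mod (32617769337463,f) = 9071759101846 + 9868546583594*t + 30409455892679*t^2 + 23057446493678*t^3 + 9187087695800*t^4 + 22125779755892*t^5.

9071759101846 + 9868546583594*t + 30409455892679*t^2 + 23057446493678*t^3 + 9187087695800*t^4 + 22125779755892*t^5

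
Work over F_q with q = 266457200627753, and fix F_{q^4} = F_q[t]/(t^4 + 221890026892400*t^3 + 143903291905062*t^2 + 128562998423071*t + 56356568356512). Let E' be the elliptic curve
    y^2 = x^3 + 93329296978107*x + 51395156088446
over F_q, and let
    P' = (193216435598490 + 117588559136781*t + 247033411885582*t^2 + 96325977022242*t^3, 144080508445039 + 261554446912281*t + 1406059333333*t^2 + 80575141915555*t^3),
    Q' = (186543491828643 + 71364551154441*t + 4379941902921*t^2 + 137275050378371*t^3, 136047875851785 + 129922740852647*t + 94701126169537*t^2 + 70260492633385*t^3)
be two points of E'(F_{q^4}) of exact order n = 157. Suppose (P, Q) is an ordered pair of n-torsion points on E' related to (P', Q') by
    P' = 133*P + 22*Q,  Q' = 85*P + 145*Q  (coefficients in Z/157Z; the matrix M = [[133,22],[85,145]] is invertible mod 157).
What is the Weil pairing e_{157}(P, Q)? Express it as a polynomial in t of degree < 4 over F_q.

Alternating bilinearity on E[157] (values in mu_{157} in F_{266457200627753^4}) gives e(P',Q') = e(P,Q)^det(M).
Hence e(P,Q) = e(P',Q')^{13} where 13 = 145^{-1} mod 157.
n = 157 = (10011101)_2 (8 bits, wt 5); accumulate f_{157,P'}(Q'+S)/f_{157,P'}(S) along the 7-step ladder.
The quotient is 64821971682526 + 260488968882302*t + 16015910962813*t^2 + 41281014005375*t^3.
Raise to 13: e(P,Q) = 142237091007180 + 254349255527801*t + 129353037742142*t^2 + 14730266113185*t^3 in mu_{157}.

142237091007180 + 254349255527801*t + 129353037742142*t^2 + 14730266113185*t^3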